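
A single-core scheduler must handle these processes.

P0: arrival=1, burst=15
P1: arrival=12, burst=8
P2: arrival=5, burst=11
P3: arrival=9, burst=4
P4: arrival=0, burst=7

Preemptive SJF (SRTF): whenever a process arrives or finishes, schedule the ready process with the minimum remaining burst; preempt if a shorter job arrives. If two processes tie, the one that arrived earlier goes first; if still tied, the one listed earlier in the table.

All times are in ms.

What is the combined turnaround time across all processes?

89

Schedule: | P4 0-7 | P2 7-9 | P3 9-13 | P1 13-21 | P2 21-30 | P0 30-45 |
Completion: P0=45  P1=21  P2=30  P3=13  P4=7
Turnaround (C−A): P0=44  P1=9  P2=25  P3=4  P4=7
Turnaround = completion − arrival: P0=44, P1=9, P2=25, P3=4, P4=7
Total turnaround = 44 + 9 + 25 + 4 + 7 = 89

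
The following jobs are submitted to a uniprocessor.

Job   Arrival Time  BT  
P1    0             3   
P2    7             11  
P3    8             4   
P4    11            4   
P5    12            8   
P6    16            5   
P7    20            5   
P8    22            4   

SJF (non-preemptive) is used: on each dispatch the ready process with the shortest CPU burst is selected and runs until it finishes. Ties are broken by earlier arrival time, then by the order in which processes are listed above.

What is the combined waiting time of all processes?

82

Gantt: | P1 0-3 | idle 3-7 | P2 7-18 | P3 18-22 | P4 22-26 | P8 26-30 | P6 30-35 | P7 35-40 | P5 40-48 |
Completion: P1=3  P2=18  P3=22  P4=26  P5=48  P6=35  P7=40  P8=30
Waiting = turnaround − burst: P1=0, P2=0, P3=10, P4=11, P5=28, P6=14, P7=15, P8=4
Total waiting = 0 + 0 + 10 + 11 + 28 + 14 + 15 + 4 = 82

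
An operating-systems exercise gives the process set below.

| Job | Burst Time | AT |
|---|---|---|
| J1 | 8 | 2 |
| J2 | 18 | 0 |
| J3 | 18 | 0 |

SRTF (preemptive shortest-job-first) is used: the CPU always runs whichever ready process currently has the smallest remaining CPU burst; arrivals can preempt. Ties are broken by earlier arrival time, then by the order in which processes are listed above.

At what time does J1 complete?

10

Gantt: | J2 0-2 | J1 2-10 | J2 10-26 | J3 26-44 |
Completion: J1=10  J2=26  J3=44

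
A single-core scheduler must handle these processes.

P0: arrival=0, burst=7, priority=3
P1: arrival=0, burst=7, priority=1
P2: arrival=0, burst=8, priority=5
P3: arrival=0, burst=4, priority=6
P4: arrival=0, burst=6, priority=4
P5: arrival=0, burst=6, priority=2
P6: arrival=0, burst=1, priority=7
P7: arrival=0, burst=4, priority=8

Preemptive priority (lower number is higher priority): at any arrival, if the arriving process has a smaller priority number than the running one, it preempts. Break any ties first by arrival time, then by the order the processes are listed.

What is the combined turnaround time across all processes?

Timeline: | P1 0-7 | P5 7-13 | P0 13-20 | P4 20-26 | P2 26-34 | P3 34-38 | P6 38-39 | P7 39-43 |
Completion: P0=20  P1=7  P2=34  P3=38  P4=26  P5=13  P6=39  P7=43
Turnaround (C−A): P0=20  P1=7  P2=34  P3=38  P4=26  P5=13  P6=39  P7=43
Turnaround = completion − arrival: P0=20, P1=7, P2=34, P3=38, P4=26, P5=13, P6=39, P7=43
Total turnaround = 20 + 7 + 34 + 38 + 26 + 13 + 39 + 43 = 220

220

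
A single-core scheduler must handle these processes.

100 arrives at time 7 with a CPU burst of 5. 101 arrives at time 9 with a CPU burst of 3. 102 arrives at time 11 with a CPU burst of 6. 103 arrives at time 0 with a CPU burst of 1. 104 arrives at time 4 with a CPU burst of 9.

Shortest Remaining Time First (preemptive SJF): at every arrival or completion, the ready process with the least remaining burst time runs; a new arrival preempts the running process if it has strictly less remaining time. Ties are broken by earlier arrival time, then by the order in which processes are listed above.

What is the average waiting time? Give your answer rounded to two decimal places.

Timeline: | 103 0-1 | idle 1-4 | 104 4-7 | 100 7-12 | 101 12-15 | 104 15-21 | 102 21-27 |
Completion: 100=12  101=15  102=27  103=1  104=21
Turnaround (C−A): 100=5  101=6  102=16  103=1  104=17
Waiting times: 100=0, 101=3, 102=10, 103=0, 104=8
Average waiting = (0+3+10+0+8) / 5 = 21/5 = 4.20

4.20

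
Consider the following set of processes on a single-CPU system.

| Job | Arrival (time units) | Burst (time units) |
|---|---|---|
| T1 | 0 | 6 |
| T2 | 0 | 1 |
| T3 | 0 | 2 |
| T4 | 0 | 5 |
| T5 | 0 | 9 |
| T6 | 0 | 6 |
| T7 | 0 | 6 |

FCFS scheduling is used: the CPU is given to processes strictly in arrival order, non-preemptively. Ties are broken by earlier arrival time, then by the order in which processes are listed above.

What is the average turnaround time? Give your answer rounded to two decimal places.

Schedule: | T1 0-6 | T2 6-7 | T3 7-9 | T4 9-14 | T5 14-23 | T6 23-29 | T7 29-35 |
Completion: T1=6  T2=7  T3=9  T4=14  T5=23  T6=29  T7=35
Turnaround times: T1=6, T2=7, T3=9, T4=14, T5=23, T6=29, T7=35
Average turnaround = (6+7+9+14+23+29+35) / 7 = 123/7 = 17.57

17.57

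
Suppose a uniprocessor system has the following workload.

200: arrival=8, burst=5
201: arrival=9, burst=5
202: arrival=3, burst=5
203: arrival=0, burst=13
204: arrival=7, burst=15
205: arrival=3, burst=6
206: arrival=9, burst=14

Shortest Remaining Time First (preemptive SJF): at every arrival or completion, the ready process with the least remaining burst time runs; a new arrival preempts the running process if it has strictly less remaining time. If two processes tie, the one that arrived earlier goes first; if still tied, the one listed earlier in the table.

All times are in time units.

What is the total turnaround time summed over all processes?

Gantt: | 203 0-3 | 202 3-8 | 200 8-13 | 201 13-18 | 205 18-24 | 203 24-34 | 206 34-48 | 204 48-63 |
Completion: 200=13  201=18  202=8  203=34  204=63  205=24  206=48
Turnaround (C−A): 200=5  201=9  202=5  203=34  204=56  205=21  206=39
Turnaround = completion − arrival: 200=5, 201=9, 202=5, 203=34, 204=56, 205=21, 206=39
Total turnaround = 5 + 9 + 5 + 34 + 56 + 21 + 39 = 169

169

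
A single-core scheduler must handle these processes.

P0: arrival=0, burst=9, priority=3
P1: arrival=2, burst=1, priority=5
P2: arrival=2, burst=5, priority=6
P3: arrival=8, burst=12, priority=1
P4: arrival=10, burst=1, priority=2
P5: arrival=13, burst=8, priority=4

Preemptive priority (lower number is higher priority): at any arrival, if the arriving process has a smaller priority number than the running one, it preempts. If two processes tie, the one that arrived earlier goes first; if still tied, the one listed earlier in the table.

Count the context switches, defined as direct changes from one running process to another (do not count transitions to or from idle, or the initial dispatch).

Gantt: | P0 0-8 | P3 8-20 | P4 20-21 | P0 21-22 | P5 22-30 | P1 30-31 | P2 31-36 |
Completion: P0=22  P1=31  P2=36  P3=20  P4=21  P5=30
Turnaround (C−A): P0=22  P1=29  P2=34  P3=12  P4=11  P5=17

6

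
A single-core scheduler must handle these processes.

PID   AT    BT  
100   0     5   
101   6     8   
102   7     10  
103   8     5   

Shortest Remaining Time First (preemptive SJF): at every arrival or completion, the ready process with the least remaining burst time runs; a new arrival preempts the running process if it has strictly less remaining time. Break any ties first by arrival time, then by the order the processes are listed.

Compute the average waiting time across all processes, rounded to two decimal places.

Gantt: | 100 0-5 | idle 5-6 | 101 6-8 | 103 8-13 | 101 13-19 | 102 19-29 |
Completion: 100=5  101=19  102=29  103=13
Turnaround (C−A): 100=5  101=13  102=22  103=5
Waiting times: 100=0, 101=5, 102=12, 103=0
Average waiting = (0+5+12+0) / 4 = 17/4 = 4.25

4.25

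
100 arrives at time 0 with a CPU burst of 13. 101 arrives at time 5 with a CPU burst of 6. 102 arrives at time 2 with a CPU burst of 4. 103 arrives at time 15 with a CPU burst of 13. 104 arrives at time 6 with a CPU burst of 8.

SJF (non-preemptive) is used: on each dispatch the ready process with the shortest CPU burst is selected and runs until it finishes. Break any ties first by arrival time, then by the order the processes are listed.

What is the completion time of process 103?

44

Schedule: | 100 0-13 | 102 13-17 | 101 17-23 | 104 23-31 | 103 31-44 |
Completion: 100=13  101=23  102=17  103=44  104=31
Turnaround (C−A): 100=13  101=18  102=15  103=29  104=25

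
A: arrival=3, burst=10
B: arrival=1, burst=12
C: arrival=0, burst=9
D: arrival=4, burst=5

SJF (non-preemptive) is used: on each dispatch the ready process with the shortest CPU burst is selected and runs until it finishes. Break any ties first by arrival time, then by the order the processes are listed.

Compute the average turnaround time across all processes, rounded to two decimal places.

Timeline: | C 0-9 | D 9-14 | A 14-24 | B 24-36 |
Completion: A=24  B=36  C=9  D=14
Turnaround times: A=21, B=35, C=9, D=10
Average turnaround = (21+35+9+10) / 4 = 75/4 = 18.75

18.75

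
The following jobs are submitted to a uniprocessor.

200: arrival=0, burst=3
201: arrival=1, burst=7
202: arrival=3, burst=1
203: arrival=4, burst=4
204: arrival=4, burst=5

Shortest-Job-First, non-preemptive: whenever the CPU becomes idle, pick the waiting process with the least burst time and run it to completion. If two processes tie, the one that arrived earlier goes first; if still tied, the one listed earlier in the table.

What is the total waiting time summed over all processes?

16

Gantt: | 200 0-3 | 202 3-4 | 203 4-8 | 204 8-13 | 201 13-20 |
Completion: 200=3  201=20  202=4  203=8  204=13
Waiting = turnaround − burst: 200=0, 201=12, 202=0, 203=0, 204=4
Total waiting = 0 + 12 + 0 + 0 + 4 = 16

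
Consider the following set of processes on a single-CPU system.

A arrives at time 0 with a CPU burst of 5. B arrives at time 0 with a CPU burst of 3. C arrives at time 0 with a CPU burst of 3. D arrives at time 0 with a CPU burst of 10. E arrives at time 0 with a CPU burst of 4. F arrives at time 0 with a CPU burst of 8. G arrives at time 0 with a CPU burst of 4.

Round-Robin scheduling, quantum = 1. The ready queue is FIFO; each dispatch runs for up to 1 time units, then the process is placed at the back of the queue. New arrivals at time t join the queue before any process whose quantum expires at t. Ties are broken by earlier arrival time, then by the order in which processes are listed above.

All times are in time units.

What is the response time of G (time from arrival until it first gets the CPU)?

6

Schedule: | A 0-1 | B 1-2 | C 2-3 | D 3-4 | E 4-5 | F 5-6 | G 6-7 | A 7-8 | B 8-9 | C 9-10 | D 10-11 | E 11-12 | F 12-13 | G 13-14 | A 14-15 | B 15-16 | C 16-17 | D 17-18 | E 18-19 | F 19-20 | G 20-21 | A 21-22 | D 22-23 | E 23-24 | F 24-25 | G 25-26 | A 26-27 | D 27-28 | F 28-29 | D 29-30 | F 30-31 | D 31-32 | F 32-33 | D 33-34 | F 34-35 | D 35-37 |
Completion: A=27  B=16  C=17  D=37  E=24  F=35  G=26
Turnaround (C−A): A=27  B=16  C=17  D=37  E=24  F=35  G=26
Response(G) = first start − arrival = 6 − 0 = 6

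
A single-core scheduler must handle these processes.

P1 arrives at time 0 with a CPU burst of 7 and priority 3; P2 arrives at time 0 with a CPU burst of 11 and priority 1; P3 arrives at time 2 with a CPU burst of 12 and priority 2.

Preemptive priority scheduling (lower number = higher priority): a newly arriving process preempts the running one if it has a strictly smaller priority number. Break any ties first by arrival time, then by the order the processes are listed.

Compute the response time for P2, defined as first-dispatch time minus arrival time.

Gantt: | P2 0-11 | P3 11-23 | P1 23-30 |
Completion: P1=30  P2=11  P3=23
Response(P2) = first start − arrival = 0 − 0 = 0

0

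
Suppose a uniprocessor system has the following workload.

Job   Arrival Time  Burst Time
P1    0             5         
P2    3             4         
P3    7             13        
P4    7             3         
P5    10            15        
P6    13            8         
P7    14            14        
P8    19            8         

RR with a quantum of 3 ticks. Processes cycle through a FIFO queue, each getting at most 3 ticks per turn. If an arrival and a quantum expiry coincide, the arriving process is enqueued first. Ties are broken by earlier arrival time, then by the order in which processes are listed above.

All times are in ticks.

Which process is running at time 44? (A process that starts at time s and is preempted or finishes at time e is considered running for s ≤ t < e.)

Schedule: | P1 0-3 | P2 3-6 | P1 6-8 | P2 8-9 | P3 9-12 | P4 12-15 | P5 15-18 | P3 18-21 | P6 21-24 | P7 24-27 | P5 27-30 | P8 30-33 | P3 33-36 | P6 36-39 | P7 39-42 | P5 42-45 | P8 45-48 | P3 48-51 | P6 51-53 | P7 53-56 | P5 56-59 | P8 59-61 | P3 61-62 | P7 62-65 | P5 65-68 | P7 68-70 |
Completion: P1=8  P2=9  P3=62  P4=15  P5=68  P6=53  P7=70  P8=61
Turnaround (C−A): P1=8  P2=6  P3=55  P4=8  P5=58  P6=40  P7=56  P8=42

P5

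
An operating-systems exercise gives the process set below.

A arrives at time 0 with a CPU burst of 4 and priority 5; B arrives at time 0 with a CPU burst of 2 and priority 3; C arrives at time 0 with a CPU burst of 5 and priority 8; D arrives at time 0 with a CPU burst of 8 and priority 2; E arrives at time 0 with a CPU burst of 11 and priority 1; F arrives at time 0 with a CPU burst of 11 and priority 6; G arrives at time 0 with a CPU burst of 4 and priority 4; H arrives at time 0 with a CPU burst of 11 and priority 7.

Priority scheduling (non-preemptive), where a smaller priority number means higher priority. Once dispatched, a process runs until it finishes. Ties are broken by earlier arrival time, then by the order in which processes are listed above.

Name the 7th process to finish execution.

H

Gantt: | E 0-11 | D 11-19 | B 19-21 | G 21-25 | A 25-29 | F 29-40 | H 40-51 | C 51-56 |
Completion: A=29  B=21  C=56  D=19  E=11  F=40  G=25  H=51
Turnaround (C−A): A=29  B=21  C=56  D=19  E=11  F=40  G=25  H=51
Finish order: E → D → B → G → A → F → H → C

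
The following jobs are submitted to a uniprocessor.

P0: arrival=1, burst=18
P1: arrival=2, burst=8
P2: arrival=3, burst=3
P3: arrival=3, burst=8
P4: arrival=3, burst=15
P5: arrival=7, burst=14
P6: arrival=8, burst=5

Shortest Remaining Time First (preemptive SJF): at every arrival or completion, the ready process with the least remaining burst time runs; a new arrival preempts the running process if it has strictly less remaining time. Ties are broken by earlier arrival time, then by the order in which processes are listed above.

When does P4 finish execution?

Gantt: | idle 0-1 | P0 1-2 | P1 2-3 | P2 3-6 | P1 6-13 | P6 13-18 | P3 18-26 | P5 26-40 | P4 40-55 | P0 55-72 |
Completion: P0=72  P1=13  P2=6  P3=26  P4=55  P5=40  P6=18
Turnaround (C−A): P0=71  P1=11  P2=3  P3=23  P4=52  P5=33  P6=10

55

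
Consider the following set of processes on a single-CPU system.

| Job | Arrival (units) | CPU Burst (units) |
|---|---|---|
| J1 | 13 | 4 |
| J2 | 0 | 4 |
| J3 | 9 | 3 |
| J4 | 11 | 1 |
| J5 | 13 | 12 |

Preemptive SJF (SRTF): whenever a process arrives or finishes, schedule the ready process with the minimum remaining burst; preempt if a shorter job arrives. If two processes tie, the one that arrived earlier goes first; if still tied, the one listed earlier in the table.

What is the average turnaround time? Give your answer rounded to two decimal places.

5.80

Schedule: | J2 0-4 | idle 4-9 | J3 9-12 | J4 12-13 | J1 13-17 | J5 17-29 |
Completion: J1=17  J2=4  J3=12  J4=13  J5=29
Turnaround times: J1=4, J2=4, J3=3, J4=2, J5=16
Average turnaround = (4+4+3+2+16) / 5 = 29/5 = 5.80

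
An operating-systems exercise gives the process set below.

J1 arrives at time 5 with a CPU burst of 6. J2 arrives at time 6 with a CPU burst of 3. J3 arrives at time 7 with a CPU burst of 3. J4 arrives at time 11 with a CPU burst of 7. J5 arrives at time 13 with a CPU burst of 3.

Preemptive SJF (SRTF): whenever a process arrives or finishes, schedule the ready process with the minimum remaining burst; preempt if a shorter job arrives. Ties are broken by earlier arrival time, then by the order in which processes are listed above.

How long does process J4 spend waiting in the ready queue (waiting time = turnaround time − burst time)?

9

Timeline: | idle 0-5 | J1 5-6 | J2 6-9 | J3 9-12 | J1 12-13 | J5 13-16 | J1 16-20 | J4 20-27 |
Completion: J1=20  J2=9  J3=12  J4=27  J5=16
Turnaround (C−A): J1=15  J2=3  J3=5  J4=16  J5=3
Waiting(J4) = turnaround − burst = 16 − 7 = 9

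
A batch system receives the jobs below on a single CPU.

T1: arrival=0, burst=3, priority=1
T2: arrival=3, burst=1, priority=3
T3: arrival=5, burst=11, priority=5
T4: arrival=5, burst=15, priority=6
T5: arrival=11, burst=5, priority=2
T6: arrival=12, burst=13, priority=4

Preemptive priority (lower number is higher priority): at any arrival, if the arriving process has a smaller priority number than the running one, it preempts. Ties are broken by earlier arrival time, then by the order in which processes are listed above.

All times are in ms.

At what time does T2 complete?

Schedule: | T1 0-3 | T2 3-4 | idle 4-5 | T3 5-11 | T5 11-16 | T6 16-29 | T3 29-34 | T4 34-49 |
Completion: T1=3  T2=4  T3=34  T4=49  T5=16  T6=29
Turnaround (C−A): T1=3  T2=1  T3=29  T4=44  T5=5  T6=17

4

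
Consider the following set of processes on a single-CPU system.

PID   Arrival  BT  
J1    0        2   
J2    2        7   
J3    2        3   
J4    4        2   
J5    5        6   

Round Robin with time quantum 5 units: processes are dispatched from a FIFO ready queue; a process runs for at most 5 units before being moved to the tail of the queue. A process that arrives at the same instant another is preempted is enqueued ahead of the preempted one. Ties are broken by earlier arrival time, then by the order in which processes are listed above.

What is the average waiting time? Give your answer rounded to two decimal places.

6.00

Timeline: | J1 0-2 | J2 2-7 | J3 7-10 | J4 10-12 | J5 12-17 | J2 17-19 | J5 19-20 |
Completion: J1=2  J2=19  J3=10  J4=12  J5=20
Turnaround (C−A): J1=2  J2=17  J3=8  J4=8  J5=15
Waiting times: J1=0, J2=10, J3=5, J4=6, J5=9
Average waiting = (0+10+5+6+9) / 5 = 30/5 = 6.00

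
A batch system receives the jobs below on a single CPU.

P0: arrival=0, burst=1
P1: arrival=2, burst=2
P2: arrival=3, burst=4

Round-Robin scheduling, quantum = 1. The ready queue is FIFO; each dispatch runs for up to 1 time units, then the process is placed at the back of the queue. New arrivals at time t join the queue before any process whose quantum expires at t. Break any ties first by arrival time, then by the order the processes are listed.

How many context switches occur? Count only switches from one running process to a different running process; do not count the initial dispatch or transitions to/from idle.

3

Schedule: | P0 0-1 | idle 1-2 | P1 2-3 | P2 3-4 | P1 4-5 | P2 5-8 |
Completion: P0=1  P1=5  P2=8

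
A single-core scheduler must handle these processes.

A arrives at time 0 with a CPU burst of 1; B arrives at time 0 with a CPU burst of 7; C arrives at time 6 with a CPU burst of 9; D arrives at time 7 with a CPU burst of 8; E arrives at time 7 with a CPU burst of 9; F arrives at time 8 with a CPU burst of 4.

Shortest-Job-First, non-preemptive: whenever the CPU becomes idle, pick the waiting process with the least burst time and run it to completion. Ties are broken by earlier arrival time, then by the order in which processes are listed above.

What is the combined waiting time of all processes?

42

Schedule: | A 0-1 | B 1-8 | F 8-12 | D 12-20 | C 20-29 | E 29-38 |
Completion: A=1  B=8  C=29  D=20  E=38  F=12
Turnaround (C−A): A=1  B=8  C=23  D=13  E=31  F=4
Waiting = turnaround − burst: A=0, B=1, C=14, D=5, E=22, F=0
Total waiting = 0 + 1 + 14 + 5 + 22 + 0 = 42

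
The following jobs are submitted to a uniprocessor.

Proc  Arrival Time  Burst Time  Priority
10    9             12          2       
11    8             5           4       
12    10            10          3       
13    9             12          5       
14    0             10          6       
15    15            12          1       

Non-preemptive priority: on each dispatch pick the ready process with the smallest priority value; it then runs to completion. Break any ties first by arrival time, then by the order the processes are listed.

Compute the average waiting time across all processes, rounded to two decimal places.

Gantt: | 14 0-10 | 10 10-22 | 15 22-34 | 12 34-44 | 11 44-49 | 13 49-61 |
Completion: 10=22  11=49  12=44  13=61  14=10  15=34
Turnaround (C−A): 10=13  11=41  12=34  13=52  14=10  15=19
Waiting times: 10=1, 11=36, 12=24, 13=40, 14=0, 15=7
Average waiting = (1+36+24+40+0+7) / 6 = 108/6 = 18.00

18.00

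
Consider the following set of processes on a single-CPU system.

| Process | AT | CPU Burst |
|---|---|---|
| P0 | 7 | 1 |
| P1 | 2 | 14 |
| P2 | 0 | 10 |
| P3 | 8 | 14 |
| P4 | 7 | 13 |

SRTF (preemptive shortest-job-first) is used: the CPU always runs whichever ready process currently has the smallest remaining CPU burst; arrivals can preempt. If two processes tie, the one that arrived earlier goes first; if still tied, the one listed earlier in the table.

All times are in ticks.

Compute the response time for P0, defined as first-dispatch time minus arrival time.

0

Gantt: | P2 0-7 | P0 7-8 | P2 8-11 | P4 11-24 | P1 24-38 | P3 38-52 |
Completion: P0=8  P1=38  P2=11  P3=52  P4=24
Turnaround (C−A): P0=1  P1=36  P2=11  P3=44  P4=17
Response(P0) = first start − arrival = 7 − 7 = 0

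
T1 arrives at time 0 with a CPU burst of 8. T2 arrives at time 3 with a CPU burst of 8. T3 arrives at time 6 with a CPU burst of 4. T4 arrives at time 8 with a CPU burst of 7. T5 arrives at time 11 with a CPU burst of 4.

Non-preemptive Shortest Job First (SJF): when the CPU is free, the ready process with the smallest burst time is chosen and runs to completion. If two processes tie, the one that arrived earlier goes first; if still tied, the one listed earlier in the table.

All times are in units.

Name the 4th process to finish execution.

Schedule: | T1 0-8 | T3 8-12 | T5 12-16 | T4 16-23 | T2 23-31 |
Completion: T1=8  T2=31  T3=12  T4=23  T5=16
Turnaround (C−A): T1=8  T2=28  T3=6  T4=15  T5=5
Finish order: T1 → T3 → T5 → T4 → T2

T4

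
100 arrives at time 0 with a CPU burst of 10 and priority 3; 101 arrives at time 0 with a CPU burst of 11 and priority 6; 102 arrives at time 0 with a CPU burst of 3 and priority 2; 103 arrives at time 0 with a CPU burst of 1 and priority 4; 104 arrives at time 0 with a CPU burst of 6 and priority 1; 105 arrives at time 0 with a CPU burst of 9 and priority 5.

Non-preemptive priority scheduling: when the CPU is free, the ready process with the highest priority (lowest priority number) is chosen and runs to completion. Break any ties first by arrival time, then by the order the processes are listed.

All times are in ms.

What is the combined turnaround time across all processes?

Schedule: | 104 0-6 | 102 6-9 | 100 9-19 | 103 19-20 | 105 20-29 | 101 29-40 |
Completion: 100=19  101=40  102=9  103=20  104=6  105=29
Turnaround = completion − arrival: 100=19, 101=40, 102=9, 103=20, 104=6, 105=29
Total turnaround = 19 + 40 + 9 + 20 + 6 + 29 = 123

123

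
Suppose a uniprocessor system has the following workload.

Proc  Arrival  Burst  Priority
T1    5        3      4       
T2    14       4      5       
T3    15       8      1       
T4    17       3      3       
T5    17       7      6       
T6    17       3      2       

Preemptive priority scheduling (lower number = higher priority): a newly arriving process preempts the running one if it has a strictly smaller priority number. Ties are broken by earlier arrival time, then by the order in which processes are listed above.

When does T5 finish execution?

39

Gantt: | idle 0-5 | T1 5-8 | idle 8-14 | T2 14-15 | T3 15-23 | T6 23-26 | T4 26-29 | T2 29-32 | T5 32-39 |
Completion: T1=8  T2=32  T3=23  T4=29  T5=39  T6=26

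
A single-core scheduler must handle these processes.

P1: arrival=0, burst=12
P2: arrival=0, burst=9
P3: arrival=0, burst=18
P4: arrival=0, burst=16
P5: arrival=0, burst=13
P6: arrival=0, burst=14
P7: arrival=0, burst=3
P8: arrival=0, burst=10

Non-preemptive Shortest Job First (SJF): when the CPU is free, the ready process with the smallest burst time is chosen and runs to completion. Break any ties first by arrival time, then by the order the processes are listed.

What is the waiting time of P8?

Timeline: | P7 0-3 | P2 3-12 | P8 12-22 | P1 22-34 | P5 34-47 | P6 47-61 | P4 61-77 | P3 77-95 |
Completion: P1=34  P2=12  P3=95  P4=77  P5=47  P6=61  P7=3  P8=22
Waiting(P8) = turnaround − burst = 22 − 10 = 12

12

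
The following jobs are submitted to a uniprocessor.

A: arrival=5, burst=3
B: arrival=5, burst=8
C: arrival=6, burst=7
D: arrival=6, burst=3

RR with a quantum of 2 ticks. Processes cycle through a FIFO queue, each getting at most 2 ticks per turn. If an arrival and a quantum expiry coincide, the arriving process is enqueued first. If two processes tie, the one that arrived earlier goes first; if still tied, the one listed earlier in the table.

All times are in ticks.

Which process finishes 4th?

C

Gantt: | idle 0-5 | A 5-7 | B 7-9 | C 9-11 | D 11-13 | A 13-14 | B 14-16 | C 16-18 | D 18-19 | B 19-21 | C 21-23 | B 23-25 | C 25-26 |
Completion: A=14  B=25  C=26  D=19
Turnaround (C−A): A=9  B=20  C=20  D=13
Finish order: A → D → B → C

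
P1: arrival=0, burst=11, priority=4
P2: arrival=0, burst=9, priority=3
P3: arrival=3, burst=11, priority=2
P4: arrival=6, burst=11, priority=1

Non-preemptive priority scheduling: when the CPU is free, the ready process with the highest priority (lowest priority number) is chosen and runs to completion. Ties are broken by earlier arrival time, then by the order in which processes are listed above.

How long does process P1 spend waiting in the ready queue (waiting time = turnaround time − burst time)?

Schedule: | P2 0-9 | P4 9-20 | P3 20-31 | P1 31-42 |
Completion: P1=42  P2=9  P3=31  P4=20
Waiting(P1) = turnaround − burst = 42 − 11 = 31

31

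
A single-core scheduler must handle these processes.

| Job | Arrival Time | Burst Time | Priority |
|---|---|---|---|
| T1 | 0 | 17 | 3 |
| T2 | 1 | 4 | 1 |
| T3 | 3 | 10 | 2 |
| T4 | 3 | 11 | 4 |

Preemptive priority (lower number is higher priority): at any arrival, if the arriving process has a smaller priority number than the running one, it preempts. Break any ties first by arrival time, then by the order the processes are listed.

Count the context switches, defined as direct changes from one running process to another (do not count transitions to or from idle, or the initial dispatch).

Schedule: | T1 0-1 | T2 1-5 | T3 5-15 | T1 15-31 | T4 31-42 |
Completion: T1=31  T2=5  T3=15  T4=42
Turnaround (C−A): T1=31  T2=4  T3=12  T4=39

4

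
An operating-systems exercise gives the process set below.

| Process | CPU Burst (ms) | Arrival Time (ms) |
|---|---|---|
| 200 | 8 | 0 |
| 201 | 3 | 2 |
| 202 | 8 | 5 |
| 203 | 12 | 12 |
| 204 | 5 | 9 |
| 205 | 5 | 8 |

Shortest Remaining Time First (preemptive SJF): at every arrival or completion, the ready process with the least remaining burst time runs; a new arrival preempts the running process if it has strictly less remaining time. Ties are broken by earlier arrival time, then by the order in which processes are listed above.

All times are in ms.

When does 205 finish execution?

Timeline: | 200 0-2 | 201 2-5 | 200 5-11 | 205 11-16 | 204 16-21 | 202 21-29 | 203 29-41 |
Completion: 200=11  201=5  202=29  203=41  204=21  205=16
Turnaround (C−A): 200=11  201=3  202=24  203=29  204=12  205=8

16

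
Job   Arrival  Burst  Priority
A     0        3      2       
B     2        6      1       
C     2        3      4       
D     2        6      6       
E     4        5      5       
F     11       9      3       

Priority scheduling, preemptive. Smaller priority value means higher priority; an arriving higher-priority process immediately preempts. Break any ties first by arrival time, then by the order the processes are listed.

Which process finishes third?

F

Gantt: | A 0-2 | B 2-8 | A 8-9 | C 9-11 | F 11-20 | C 20-21 | E 21-26 | D 26-32 |
Completion: A=9  B=8  C=21  D=32  E=26  F=20
Turnaround (C−A): A=9  B=6  C=19  D=30  E=22  F=9
Finish order: B → A → F → C → E → D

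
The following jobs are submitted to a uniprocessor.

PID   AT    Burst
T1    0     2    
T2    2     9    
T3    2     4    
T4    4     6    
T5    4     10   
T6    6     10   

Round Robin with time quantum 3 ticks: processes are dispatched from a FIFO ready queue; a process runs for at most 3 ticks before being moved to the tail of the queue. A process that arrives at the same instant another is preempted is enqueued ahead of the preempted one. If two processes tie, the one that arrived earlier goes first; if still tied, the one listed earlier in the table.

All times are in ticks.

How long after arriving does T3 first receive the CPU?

3

Gantt: | T1 0-2 | T2 2-5 | T3 5-8 | T4 8-11 | T5 11-14 | T2 14-17 | T6 17-20 | T3 20-21 | T4 21-24 | T5 24-27 | T2 27-30 | T6 30-33 | T5 33-36 | T6 36-39 | T5 39-40 | T6 40-41 |
Completion: T1=2  T2=30  T3=21  T4=24  T5=40  T6=41
Response(T3) = first start − arrival = 5 − 2 = 3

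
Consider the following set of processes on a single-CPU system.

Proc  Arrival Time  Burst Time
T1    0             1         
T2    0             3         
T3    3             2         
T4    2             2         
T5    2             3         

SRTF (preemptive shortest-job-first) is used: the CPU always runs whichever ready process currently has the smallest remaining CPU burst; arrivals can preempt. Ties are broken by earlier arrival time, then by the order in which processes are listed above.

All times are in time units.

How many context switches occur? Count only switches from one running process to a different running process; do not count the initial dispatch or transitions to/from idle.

Schedule: | T1 0-1 | T2 1-4 | T4 4-6 | T3 6-8 | T5 8-11 |
Completion: T1=1  T2=4  T3=8  T4=6  T5=11

4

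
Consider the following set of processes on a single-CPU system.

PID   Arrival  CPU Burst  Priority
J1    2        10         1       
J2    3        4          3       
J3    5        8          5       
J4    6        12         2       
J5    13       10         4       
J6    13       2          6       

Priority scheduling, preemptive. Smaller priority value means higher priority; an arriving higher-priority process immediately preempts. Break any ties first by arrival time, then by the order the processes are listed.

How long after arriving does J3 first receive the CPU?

33

Schedule: | idle 0-2 | J1 2-12 | J4 12-24 | J2 24-28 | J5 28-38 | J3 38-46 | J6 46-48 |
Completion: J1=12  J2=28  J3=46  J4=24  J5=38  J6=48
Response(J3) = first start − arrival = 38 − 5 = 33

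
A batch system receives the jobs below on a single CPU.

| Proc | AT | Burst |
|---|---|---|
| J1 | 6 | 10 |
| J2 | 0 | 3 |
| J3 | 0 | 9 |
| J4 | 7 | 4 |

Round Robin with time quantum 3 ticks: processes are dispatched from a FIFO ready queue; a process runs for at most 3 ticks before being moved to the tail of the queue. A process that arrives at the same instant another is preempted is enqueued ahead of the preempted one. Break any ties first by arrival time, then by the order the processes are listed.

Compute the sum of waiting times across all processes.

33

Schedule: | J2 0-3 | J3 3-6 | J1 6-9 | J3 9-12 | J4 12-15 | J1 15-18 | J3 18-21 | J4 21-22 | J1 22-26 |
Completion: J1=26  J2=3  J3=21  J4=22
Waiting = turnaround − burst: J1=10, J2=0, J3=12, J4=11
Total waiting = 10 + 0 + 12 + 11 = 33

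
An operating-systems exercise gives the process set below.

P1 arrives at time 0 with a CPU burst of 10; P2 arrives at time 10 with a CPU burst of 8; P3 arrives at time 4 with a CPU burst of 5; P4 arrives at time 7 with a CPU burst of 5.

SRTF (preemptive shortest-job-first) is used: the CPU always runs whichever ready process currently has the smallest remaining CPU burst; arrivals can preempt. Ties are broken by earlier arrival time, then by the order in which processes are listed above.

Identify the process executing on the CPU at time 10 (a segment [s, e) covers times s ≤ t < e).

P4

Timeline: | P1 0-4 | P3 4-9 | P4 9-14 | P1 14-20 | P2 20-28 |
Completion: P1=20  P2=28  P3=9  P4=14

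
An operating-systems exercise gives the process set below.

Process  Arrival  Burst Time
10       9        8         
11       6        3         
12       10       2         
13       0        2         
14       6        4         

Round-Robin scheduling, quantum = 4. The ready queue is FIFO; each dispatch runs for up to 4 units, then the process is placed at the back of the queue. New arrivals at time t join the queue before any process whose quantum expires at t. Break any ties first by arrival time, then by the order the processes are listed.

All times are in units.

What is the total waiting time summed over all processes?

16

Schedule: | 13 0-2 | idle 2-6 | 11 6-9 | 14 9-13 | 10 13-17 | 12 17-19 | 10 19-23 |
Completion: 10=23  11=9  12=19  13=2  14=13
Turnaround (C−A): 10=14  11=3  12=9  13=2  14=7
Waiting = turnaround − burst: 10=6, 11=0, 12=7, 13=0, 14=3
Total waiting = 6 + 0 + 7 + 0 + 3 = 16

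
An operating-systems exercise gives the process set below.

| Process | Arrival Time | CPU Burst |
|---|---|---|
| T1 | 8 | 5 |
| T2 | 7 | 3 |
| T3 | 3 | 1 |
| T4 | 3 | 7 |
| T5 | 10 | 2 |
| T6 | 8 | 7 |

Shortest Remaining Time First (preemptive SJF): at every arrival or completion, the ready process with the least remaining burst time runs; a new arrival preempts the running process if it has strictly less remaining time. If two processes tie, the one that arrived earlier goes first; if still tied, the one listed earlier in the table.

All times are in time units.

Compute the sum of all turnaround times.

52

Gantt: | idle 0-3 | T3 3-4 | T4 4-7 | T2 7-10 | T5 10-12 | T4 12-16 | T1 16-21 | T6 21-28 |
Completion: T1=21  T2=10  T3=4  T4=16  T5=12  T6=28
Turnaround = completion − arrival: T1=13, T2=3, T3=1, T4=13, T5=2, T6=20
Total turnaround = 13 + 3 + 1 + 13 + 2 + 20 = 52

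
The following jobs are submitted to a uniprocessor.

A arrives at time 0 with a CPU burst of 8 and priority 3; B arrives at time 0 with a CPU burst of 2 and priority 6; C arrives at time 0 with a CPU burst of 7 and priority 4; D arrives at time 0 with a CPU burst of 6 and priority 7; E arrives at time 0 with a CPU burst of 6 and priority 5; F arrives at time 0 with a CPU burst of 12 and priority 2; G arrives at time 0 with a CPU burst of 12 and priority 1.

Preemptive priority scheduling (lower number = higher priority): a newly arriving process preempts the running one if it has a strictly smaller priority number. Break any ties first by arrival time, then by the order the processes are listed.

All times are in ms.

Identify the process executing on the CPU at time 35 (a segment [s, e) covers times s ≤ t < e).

C

Schedule: | G 0-12 | F 12-24 | A 24-32 | C 32-39 | E 39-45 | B 45-47 | D 47-53 |
Completion: A=32  B=47  C=39  D=53  E=45  F=24  G=12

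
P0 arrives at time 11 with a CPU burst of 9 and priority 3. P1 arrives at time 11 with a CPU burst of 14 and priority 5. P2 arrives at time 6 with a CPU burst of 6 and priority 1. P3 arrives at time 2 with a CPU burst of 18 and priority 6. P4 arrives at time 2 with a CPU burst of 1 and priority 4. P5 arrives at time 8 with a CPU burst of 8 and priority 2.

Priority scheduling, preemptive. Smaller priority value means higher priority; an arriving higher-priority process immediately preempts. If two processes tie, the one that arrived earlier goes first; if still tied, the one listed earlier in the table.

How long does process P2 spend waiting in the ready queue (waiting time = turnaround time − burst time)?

0

Timeline: | idle 0-2 | P4 2-3 | P3 3-6 | P2 6-12 | P5 12-20 | P0 20-29 | P1 29-43 | P3 43-58 |
Completion: P0=29  P1=43  P2=12  P3=58  P4=3  P5=20
Turnaround (C−A): P0=18  P1=32  P2=6  P3=56  P4=1  P5=12
Waiting(P2) = turnaround − burst = 6 − 6 = 0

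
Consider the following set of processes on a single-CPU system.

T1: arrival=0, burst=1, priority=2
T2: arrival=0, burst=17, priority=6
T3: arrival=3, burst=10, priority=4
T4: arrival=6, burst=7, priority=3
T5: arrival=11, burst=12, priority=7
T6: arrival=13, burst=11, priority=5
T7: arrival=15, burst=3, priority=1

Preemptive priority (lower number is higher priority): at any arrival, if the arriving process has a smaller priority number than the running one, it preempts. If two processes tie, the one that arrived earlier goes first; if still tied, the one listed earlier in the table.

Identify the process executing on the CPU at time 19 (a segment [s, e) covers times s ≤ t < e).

T3

Schedule: | T1 0-1 | T2 1-3 | T3 3-6 | T4 6-13 | T3 13-15 | T7 15-18 | T3 18-23 | T6 23-34 | T2 34-49 | T5 49-61 |
Completion: T1=1  T2=49  T3=23  T4=13  T5=61  T6=34  T7=18
Turnaround (C−A): T1=1  T2=49  T3=20  T4=7  T5=50  T6=21  T7=3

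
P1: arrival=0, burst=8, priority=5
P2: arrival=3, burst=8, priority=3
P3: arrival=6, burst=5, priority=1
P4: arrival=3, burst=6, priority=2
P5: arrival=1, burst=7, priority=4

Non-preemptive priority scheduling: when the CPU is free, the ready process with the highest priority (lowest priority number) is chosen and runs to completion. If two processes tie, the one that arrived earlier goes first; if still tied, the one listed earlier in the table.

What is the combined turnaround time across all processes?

88

Schedule: | P1 0-8 | P3 8-13 | P4 13-19 | P2 19-27 | P5 27-34 |
Completion: P1=8  P2=27  P3=13  P4=19  P5=34
Turnaround (C−A): P1=8  P2=24  P3=7  P4=16  P5=33
Turnaround = completion − arrival: P1=8, P2=24, P3=7, P4=16, P5=33
Total turnaround = 8 + 24 + 7 + 16 + 33 = 88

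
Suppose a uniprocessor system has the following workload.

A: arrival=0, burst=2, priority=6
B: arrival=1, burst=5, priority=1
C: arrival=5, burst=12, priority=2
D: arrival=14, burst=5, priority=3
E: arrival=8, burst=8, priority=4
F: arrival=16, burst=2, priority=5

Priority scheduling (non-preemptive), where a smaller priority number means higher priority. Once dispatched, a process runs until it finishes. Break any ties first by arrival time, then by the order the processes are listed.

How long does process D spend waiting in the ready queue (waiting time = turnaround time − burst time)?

5

Schedule: | A 0-2 | B 2-7 | C 7-19 | D 19-24 | E 24-32 | F 32-34 |
Completion: A=2  B=7  C=19  D=24  E=32  F=34
Turnaround (C−A): A=2  B=6  C=14  D=10  E=24  F=18
Waiting(D) = turnaround − burst = 10 − 5 = 5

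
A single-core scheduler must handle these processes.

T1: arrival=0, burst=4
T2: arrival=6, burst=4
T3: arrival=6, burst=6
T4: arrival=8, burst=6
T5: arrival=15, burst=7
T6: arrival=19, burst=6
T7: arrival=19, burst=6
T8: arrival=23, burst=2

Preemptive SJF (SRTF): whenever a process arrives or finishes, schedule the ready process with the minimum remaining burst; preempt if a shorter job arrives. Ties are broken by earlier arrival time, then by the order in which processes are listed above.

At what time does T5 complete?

43

Timeline: | T1 0-4 | idle 4-6 | T2 6-10 | T3 10-16 | T4 16-22 | T6 22-23 | T8 23-25 | T6 25-30 | T7 30-36 | T5 36-43 |
Completion: T1=4  T2=10  T3=16  T4=22  T5=43  T6=30  T7=36  T8=25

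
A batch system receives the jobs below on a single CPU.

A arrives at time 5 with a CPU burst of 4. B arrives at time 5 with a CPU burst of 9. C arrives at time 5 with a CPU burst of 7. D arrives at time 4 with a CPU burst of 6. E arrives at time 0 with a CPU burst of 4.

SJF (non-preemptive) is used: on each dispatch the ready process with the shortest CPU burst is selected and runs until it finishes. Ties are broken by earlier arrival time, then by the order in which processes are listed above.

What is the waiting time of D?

0

Timeline: | E 0-4 | D 4-10 | A 10-14 | C 14-21 | B 21-30 |
Completion: A=14  B=30  C=21  D=10  E=4
Waiting(D) = turnaround − burst = 6 − 6 = 0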